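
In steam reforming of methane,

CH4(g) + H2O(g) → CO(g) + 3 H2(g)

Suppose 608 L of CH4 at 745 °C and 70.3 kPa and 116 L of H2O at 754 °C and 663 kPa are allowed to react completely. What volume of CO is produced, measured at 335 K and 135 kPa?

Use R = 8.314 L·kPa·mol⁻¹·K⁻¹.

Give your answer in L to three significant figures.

104 L

n(CH4) = PV/RT = (70.3 × 608) / (8.314 × 1018.15) = 5.049 mol
n(H2O) = PV/RT = (663 × 116) / (8.314 × 1027.15) = 9.006 mol
For 5.049 mol CH4, stoichiometry requires (1/1) × 5.049 = 5.049 mol H2O; 9.006 mol is available, so CH4 is limiting.
n(CO) = (1/1) × 5.049 = 5.049 mol
V(CO) = nRT/P = 5.049 × 8.314 × 335 / 135 = 104.2 L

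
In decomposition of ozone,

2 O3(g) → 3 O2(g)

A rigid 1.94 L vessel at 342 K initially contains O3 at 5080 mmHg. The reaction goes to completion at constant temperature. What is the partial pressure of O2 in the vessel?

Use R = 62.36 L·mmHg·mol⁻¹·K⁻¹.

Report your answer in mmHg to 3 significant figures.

n(O3)₀ = PV/RT = (5080 × 1.94) / (62.36 × 342) = 0.4621 mol
n(O2) = (3/2) × 0.4621 = 0.6932 mol
P(O2) = nRT/V = 0.6932 × 62.36 × 342 / 1.94 = 7621 mmHg

7620 mmHg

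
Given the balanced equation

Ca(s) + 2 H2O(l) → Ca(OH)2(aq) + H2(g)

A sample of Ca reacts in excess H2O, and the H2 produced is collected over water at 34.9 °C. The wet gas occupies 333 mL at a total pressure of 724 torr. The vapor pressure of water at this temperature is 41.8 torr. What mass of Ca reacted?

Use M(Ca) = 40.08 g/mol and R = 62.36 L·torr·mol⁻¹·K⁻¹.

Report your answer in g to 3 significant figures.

0.474 g

P(H2) = 724 − 41.8 = 682.2 torr
n(H2) = PV/RT = (682.2 × 0.3330) / (62.36 × 308.05) = 0.01183 mol
n(Ca) = (1/1) × 0.01183 = 0.01183 mol
m(Ca) = 0.01183 × 40.08 = 0.4741 g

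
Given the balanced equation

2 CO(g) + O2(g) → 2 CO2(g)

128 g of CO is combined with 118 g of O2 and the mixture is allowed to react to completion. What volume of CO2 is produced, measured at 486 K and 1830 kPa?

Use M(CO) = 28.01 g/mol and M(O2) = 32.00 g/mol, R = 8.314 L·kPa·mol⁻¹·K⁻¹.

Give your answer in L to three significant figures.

10.1 L

n(CO) = 128 / 28.01 = 4.570 mol
n(O2) = 118 / 32.00 = 3.688 mol
For 4.570 mol CO, stoichiometry requires (1/2) × 4.570 = 2.285 mol O2; 3.688 mol is available, so CO is limiting.
n(CO2) = (2/2) × 4.570 = 4.570 mol
V(CO2) = nRT/P = 4.570 × 8.314 × 486 / 1830 = 10.09 L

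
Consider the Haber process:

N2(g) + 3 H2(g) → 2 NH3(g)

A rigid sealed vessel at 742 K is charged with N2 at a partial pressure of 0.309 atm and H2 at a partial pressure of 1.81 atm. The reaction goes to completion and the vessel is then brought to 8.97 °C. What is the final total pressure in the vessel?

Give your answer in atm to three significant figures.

0.571 atm

With V and T fixed, P_i ∝ n_i, so the mole ratios apply directly to partial pressures at 742 K.
P(H2) required for 0.309 atm of N2 = (3/1) × 0.309 = 0.9270 atm; available 1.81 atm, so N2 is limiting.
P(H2) remaining = 1.81 − (3/1) × 0.309 = 0.8830 atm
P(gaseous products) = (2)/1 × 0.309 = 0.6180 atm
P_total at 742 K = 0.8830 + 0.6180 = 1.501 atm
Scaling to 8.97 °C: P = 1.501 × 282.12/742 = 0.5707 atm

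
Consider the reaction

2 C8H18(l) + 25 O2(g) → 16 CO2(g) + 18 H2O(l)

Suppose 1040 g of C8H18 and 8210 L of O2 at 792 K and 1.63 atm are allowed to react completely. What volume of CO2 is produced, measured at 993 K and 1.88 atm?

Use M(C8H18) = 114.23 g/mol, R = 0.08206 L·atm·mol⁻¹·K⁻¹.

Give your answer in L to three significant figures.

n(C8H18) = 1040 / 114.23 = 9.104 mol
n(O2) = PV/RT = (1.63 × 8210) / (0.08206 × 792) = 205.9 mol
For 9.104 mol C8H18, stoichiometry requires (25/2) × 9.104 = 113.8 mol O2; 205.9 mol is available, so C8H18 is limiting.
n(CO2) = (16/2) × 9.104 = 72.83 mol
V(CO2) = nRT/P = 72.83 × 0.08206 × 993 / 1.88 = 3157 L

3160 L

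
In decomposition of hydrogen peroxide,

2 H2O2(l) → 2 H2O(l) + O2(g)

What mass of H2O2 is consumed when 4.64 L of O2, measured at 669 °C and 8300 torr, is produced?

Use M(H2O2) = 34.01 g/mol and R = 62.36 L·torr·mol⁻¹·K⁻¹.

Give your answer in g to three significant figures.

n(O2) = PV/RT = (8300 × 4.64) / (62.36 × 942.15) = 0.6555 mol
n(H2O2) = (2/1) × 0.6555 = 1.311 mol
m(H2O2) = 1.311 × 34.01 = 44.59 g

44.6 g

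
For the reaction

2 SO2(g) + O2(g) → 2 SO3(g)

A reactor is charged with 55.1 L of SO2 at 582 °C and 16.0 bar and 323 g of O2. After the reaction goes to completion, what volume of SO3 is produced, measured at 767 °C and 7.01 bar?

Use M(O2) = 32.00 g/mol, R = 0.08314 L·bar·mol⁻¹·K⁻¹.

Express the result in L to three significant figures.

153 L

n(SO2) = PV/RT = (16.0 × 55.1) / (0.08314 × 855.15) = 12.40 mol
n(O2) = 323 / 32.00 = 10.09 mol
For 12.40 mol SO2, stoichiometry requires (1/2) × 12.40 = 6.200 mol O2; 10.09 mol is available, so SO2 is limiting.
n(SO3) = (2/2) × 12.40 = 12.40 mol
V(SO3) = nRT/P = 12.40 × 0.08314 × 1040.15 / 7.01 = 153.0 L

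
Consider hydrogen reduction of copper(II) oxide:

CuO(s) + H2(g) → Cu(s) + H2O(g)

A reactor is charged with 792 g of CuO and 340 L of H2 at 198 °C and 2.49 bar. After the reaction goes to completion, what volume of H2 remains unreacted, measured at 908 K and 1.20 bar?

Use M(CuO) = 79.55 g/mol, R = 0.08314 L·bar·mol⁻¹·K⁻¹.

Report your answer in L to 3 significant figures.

733 L

n(CuO) = 792 / 79.55 = 9.956 mol
n(H2) = PV/RT = (2.49 × 340) / (0.08314 × 471.15) = 21.61 mol
For 9.956 mol CuO, stoichiometry requires (1/1) × 9.956 = 9.956 mol H2; 21.61 mol is available, so CuO is limiting.
n(H2) consumed = (1/1) × 9.956 = 9.956 mol; remaining = 21.61 − 9.956 = 11.65 mol
V(H2) = nRT/P = 11.65 × 0.08314 × 908 / 1.20 = 732.9 L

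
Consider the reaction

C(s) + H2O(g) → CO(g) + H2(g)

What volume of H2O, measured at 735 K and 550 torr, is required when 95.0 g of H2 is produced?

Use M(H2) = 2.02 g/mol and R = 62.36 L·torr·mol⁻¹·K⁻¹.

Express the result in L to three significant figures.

n(H2) = 95.00 / 2.02 = 47.03 mol
n(H2O) = (1/1) × 47.03 = 47.03 mol
V = nRT/P = 47.03 × 62.36 × 735 / 550 = 3919 L

3920 L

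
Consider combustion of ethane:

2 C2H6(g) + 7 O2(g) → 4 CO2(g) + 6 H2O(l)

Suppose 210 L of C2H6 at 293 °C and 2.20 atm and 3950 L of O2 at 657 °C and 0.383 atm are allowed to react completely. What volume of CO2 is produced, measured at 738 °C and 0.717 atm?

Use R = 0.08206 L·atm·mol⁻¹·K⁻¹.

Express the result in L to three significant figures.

1310 L

n(C2H6) = PV/RT = (2.20 × 210) / (0.08206 × 566.15) = 9.944 mol
n(O2) = PV/RT = (0.383 × 3950) / (0.08206 × 930.15) = 19.82 mol
For 9.944 mol C2H6, stoichiometry requires (7/2) × 9.944 = 34.80 mol O2; 19.82 mol is available, so O2 is limiting.
n(CO2) = (4/7) × 19.82 = 11.33 mol
V(CO2) = nRT/P = 11.33 × 0.08206 × 1011.15 / 0.717 = 1311 L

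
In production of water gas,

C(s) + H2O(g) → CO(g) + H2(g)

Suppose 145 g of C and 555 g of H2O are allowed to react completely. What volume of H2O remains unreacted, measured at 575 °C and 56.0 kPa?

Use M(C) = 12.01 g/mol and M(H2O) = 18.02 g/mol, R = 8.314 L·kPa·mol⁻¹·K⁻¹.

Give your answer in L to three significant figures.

n(C) = 145 / 12.01 = 12.07 mol
n(H2O) = 555 / 18.02 = 30.80 mol
For 12.07 mol C, stoichiometry requires (1/1) × 12.07 = 12.07 mol H2O; 30.80 mol is available, so C is limiting.
n(H2O) consumed = (1/1) × 12.07 = 12.07 mol; remaining = 30.80 − 12.07 = 18.73 mol
V(H2O) = nRT/P = 18.73 × 8.314 × 848.15 / 56.0 = 2358 L

2360 L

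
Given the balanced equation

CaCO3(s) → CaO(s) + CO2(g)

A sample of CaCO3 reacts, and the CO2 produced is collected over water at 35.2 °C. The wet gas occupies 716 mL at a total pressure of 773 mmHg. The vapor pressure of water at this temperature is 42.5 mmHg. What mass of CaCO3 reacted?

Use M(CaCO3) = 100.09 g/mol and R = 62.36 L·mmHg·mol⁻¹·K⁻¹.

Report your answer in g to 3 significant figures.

2.72 g

P(CO2) = 773 − 42.5 = 730.5 mmHg
n(CO2) = PV/RT = (730.5 × 0.7160) / (62.36 × 308.35) = 0.02720 mol
n(CaCO3) = (1/1) × 0.02720 = 0.02720 mol
m(CaCO3) = 0.02720 × 100.09 = 2.722 g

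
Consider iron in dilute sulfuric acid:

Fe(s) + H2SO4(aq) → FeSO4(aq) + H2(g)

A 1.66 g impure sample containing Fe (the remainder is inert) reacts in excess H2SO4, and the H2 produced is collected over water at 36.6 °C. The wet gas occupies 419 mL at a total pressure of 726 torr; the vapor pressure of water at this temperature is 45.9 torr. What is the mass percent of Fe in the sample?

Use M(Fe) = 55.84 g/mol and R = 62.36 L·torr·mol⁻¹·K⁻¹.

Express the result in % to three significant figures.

49.6 %

P(H2) = 726 − 45.9 = 680.1 torr
n(H2) = PV/RT = (680.1 × 0.4190) / (62.36 × 309.75) = 0.01475 mol
n(Fe) = (1/1) × 0.01475 = 0.01475 mol
m(Fe) = 0.01475 × 55.84 = 0.8236 g
%Fe = 0.8236 / 1.66 × 100 = 49.61%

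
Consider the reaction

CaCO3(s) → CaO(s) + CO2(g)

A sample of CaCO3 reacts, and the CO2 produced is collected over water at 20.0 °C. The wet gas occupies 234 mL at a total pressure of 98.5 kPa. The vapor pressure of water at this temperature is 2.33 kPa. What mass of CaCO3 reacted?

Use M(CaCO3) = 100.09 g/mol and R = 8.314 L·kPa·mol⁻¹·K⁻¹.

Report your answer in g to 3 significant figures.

P(CO2) = 98.5 − 2.33 = 96.17 kPa
n(CO2) = PV/RT = (96.17 × 0.2340) / (8.314 × 293.15) = 0.009233 mol
n(CaCO3) = (1/1) × 0.009233 = 0.009233 mol
m(CaCO3) = 0.009233 × 100.09 = 0.9241 g

0.924 g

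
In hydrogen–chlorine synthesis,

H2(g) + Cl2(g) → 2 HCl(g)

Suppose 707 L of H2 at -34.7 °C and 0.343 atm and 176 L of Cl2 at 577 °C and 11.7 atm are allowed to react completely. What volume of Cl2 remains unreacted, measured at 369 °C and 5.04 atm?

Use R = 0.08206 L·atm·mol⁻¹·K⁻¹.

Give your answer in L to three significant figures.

n(H2) = PV/RT = (0.343 × 707) / (0.08206 × 238.45) = 12.39 mol
n(Cl2) = PV/RT = (11.7 × 176) / (0.08206 × 850.15) = 29.52 mol
For 12.39 mol H2, stoichiometry requires (1/1) × 12.39 = 12.39 mol Cl2; 29.52 mol is available, so H2 is limiting.
n(Cl2) consumed = (1/1) × 12.39 = 12.39 mol; remaining = 29.52 − 12.39 = 17.13 mol
V(Cl2) = nRT/P = 17.13 × 0.08206 × 642.15 / 5.04 = 179.1 L

179 L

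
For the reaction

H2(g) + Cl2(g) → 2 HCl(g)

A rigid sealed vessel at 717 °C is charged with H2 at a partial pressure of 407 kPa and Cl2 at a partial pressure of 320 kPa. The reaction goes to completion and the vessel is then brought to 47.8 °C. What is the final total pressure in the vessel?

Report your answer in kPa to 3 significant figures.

With V and T fixed, P_i ∝ n_i, so the mole ratios apply directly to partial pressures at 717 °C.
P(Cl2) required for 407 kPa of H2 = (1/1) × 407 = 407.0 kPa; available 320 kPa, so Cl2 is limiting.
P(H2) remaining = 407 − (1/1) × 320 = 87.00 kPa
P(gaseous products) = (2)/1 × 320 = 640.0 kPa
P_total at 717 °C = 87.00 + 640.0 = 727.0 kPa
Scaling to 47.8 °C: P = 727.0 × 320.95/990.15 = 235.7 kPa

236 kPa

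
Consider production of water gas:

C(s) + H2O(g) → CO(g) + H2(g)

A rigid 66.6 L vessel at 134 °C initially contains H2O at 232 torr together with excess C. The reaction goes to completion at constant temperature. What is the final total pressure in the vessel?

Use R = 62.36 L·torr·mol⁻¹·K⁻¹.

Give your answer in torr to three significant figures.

464 torr

At constant T and V, P ∝ n(gas): 1 mol gas → 2 mol gas.
P_final = (2/1) × 232 = 464.0 torr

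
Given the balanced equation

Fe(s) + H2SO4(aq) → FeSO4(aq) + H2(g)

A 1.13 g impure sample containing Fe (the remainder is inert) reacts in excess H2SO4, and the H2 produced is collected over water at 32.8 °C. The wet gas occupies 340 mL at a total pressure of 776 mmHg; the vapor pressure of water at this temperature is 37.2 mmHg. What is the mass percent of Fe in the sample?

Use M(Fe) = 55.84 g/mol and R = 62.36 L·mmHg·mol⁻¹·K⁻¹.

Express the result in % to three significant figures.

P(H2) = 776 − 37.2 = 738.8 mmHg
n(H2) = PV/RT = (738.8 × 0.3400) / (62.36 × 305.95) = 0.01317 mol
n(Fe) = (1/1) × 0.01317 = 0.01317 mol
m(Fe) = 0.01317 × 55.84 = 0.7354 g
%Fe = 0.7354 / 1.13 × 100 = 65.08%

65.1 %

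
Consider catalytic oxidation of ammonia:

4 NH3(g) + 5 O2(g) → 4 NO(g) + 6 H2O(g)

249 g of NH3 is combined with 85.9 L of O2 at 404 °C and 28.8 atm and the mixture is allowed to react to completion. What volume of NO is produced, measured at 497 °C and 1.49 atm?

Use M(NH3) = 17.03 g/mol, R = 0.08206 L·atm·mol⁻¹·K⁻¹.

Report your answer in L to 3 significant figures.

620 L

n(NH3) = 249 / 17.03 = 14.62 mol
n(O2) = PV/RT = (28.8 × 85.9) / (0.08206 × 677.15) = 44.52 mol
For 14.62 mol NH3, stoichiometry requires (5/4) × 14.62 = 18.27 mol O2; 44.52 mol is available, so NH3 is limiting.
n(NO) = (4/4) × 14.62 = 14.62 mol
V(NO) = nRT/P = 14.62 × 0.08206 × 770.15 / 1.49 = 620.1 L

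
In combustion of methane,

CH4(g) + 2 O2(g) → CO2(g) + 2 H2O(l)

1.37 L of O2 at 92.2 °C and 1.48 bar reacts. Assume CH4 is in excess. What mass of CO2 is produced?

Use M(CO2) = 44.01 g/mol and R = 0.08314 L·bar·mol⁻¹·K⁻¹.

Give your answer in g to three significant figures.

n(O2) = PV/RT = (1.48 × 1.37) / (0.08314 × 365.35) = 0.06675 mol
n(CO2) = (1/2) × 0.06675 = 0.03338 mol
m(CO2) = 0.03338 × 44.01 = 1.469 g

1.47 g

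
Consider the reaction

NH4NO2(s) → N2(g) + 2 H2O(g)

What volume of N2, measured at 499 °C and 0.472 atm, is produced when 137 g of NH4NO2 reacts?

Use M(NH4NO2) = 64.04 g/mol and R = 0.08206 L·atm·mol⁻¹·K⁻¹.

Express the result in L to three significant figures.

287 L

n(NH4NO2) = 137.0 / 64.04 = 2.139 mol
n(N2) = (1/1) × 2.139 = 2.139 mol
V = nRT/P = 2.139 × 0.08206 × 772.15 / 0.472 = 287.1 L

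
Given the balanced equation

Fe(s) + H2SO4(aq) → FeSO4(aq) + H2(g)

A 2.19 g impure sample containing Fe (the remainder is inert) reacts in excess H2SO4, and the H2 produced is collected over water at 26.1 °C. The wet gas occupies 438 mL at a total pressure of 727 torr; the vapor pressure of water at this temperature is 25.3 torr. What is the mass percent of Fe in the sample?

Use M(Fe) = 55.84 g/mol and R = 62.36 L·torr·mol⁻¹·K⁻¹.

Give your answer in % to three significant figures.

P(H2) = 727 − 25.3 = 701.7 torr
n(H2) = PV/RT = (701.7 × 0.4380) / (62.36 × 299.25) = 0.01647 mol
n(Fe) = (1/1) × 0.01647 = 0.01647 mol
m(Fe) = 0.01647 × 55.84 = 0.9197 g
%Fe = 0.9197 / 2.19 × 100 = 42.00%

42.0 %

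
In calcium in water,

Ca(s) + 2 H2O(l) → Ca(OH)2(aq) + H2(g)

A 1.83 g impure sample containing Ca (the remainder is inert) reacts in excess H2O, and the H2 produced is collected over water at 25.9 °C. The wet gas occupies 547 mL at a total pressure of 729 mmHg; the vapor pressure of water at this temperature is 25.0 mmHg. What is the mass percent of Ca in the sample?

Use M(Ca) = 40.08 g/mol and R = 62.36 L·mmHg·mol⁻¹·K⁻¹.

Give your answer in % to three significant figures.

P(H2) = 729 − 25.0 = 704.0 mmHg
n(H2) = PV/RT = (704.0 × 0.5470) / (62.36 × 299.05) = 0.02065 mol
n(Ca) = (1/1) × 0.02065 = 0.02065 mol
m(Ca) = 0.02065 × 40.08 = 0.8277 g
%Ca = 0.8277 / 1.83 × 100 = 45.23%

45.2 %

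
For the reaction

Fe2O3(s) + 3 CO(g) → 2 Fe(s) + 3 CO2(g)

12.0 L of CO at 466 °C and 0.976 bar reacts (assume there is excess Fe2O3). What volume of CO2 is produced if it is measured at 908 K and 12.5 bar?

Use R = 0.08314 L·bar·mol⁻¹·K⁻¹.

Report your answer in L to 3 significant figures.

n(CO) = PV/RT = (0.976 × 12.0) / (0.08314 × 739.15) = 0.1906 mol
n(CO2) = (3/3) × 0.1906 = 0.1906 mol
V = nRT/P = 0.1906 × 0.08314 × 908 / 12.5 = 1.151 L

1.15 L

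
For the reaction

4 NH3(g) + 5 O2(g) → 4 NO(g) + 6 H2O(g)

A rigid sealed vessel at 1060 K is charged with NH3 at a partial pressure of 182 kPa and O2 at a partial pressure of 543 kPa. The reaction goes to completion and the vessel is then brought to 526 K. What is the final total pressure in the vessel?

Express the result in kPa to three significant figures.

With V and T fixed, P_i ∝ n_i, so the mole ratios apply directly to partial pressures at 1060 K.
P(O2) required for 182 kPa of NH3 = (5/4) × 182 = 227.5 kPa; available 543 kPa, so NH3 is limiting.
P(O2) remaining = 543 − (5/4) × 182 = 315.5 kPa
P(gaseous products) = (4+6)/4 × 182 = 455.0 kPa
P_total at 1060 K = 315.5 + 455.0 = 770.5 kPa
Scaling to 526 K: P = 770.5 × 526/1060 = 382.3 kPa

382 kPa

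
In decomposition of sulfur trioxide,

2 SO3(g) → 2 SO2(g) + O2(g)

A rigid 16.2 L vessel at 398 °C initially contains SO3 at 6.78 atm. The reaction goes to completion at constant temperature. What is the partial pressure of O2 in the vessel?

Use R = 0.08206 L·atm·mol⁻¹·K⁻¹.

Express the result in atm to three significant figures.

3.39 atm

n(SO3)₀ = PV/RT = (6.78 × 16.2) / (0.08206 × 671.15) = 1.994 mol
n(O2) = (1/2) × 1.994 = 0.9970 mol
P(O2) = nRT/V = 0.9970 × 0.08206 × 671.15 / 16.2 = 3.389 atm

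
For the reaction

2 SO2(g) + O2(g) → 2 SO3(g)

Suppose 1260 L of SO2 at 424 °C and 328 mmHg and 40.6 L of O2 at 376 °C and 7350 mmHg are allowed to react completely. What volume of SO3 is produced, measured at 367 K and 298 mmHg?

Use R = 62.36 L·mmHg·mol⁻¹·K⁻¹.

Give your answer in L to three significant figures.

n(SO2) = PV/RT = (328 × 1260) / (62.36 × 697.15) = 9.506 mol
n(O2) = PV/RT = (7350 × 40.6) / (62.36 × 649.15) = 7.372 mol
For 9.506 mol SO2, stoichiometry requires (1/2) × 9.506 = 4.753 mol O2; 7.372 mol is available, so SO2 is limiting.
n(SO3) = (2/2) × 9.506 = 9.506 mol
V(SO3) = nRT/P = 9.506 × 62.36 × 367 / 298 = 730.1 L

730 L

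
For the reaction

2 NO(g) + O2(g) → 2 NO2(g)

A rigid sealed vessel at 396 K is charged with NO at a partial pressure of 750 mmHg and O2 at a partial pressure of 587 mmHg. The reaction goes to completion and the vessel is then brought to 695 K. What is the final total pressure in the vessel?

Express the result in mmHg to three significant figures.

At constant V, partial pressures at 396 K are proportional to moles, so apply stoichiometry directly to pressures.
P(O2) required for 750 mmHg of NO = (1/2) × 750 = 375.0 mmHg; available 587 mmHg, so NO is limiting.
P(O2) remaining = 587 − (1/2) × 750 = 212.0 mmHg
P(gaseous products) = (2)/2 × 750 = 750.0 mmHg
P_total at 396 K = 212.0 + 750.0 = 962.0 mmHg
Scaling to 695 K: P = 962.0 × 695/396 = 1688 mmHg

1690 mmHg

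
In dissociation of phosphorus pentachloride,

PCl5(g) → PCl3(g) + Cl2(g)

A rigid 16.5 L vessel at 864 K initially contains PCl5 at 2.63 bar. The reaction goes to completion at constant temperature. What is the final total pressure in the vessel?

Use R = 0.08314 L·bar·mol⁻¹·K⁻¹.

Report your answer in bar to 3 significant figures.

5.26 bar

At constant T and V, P ∝ n(gas): 1 mol gas → 2 mol gas.
P_final = (2/1) × 2.63 = 5.260 bar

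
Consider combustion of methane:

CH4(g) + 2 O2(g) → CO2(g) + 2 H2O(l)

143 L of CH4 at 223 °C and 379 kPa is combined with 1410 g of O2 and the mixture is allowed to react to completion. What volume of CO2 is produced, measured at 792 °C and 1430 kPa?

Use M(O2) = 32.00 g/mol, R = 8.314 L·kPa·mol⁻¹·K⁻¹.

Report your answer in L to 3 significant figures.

81.4 L

n(CH4) = PV/RT = (379 × 143) / (8.314 × 496.15) = 13.14 mol
n(O2) = 1410 / 32.00 = 44.06 mol
For 13.14 mol CH4, stoichiometry requires (2/1) × 13.14 = 26.28 mol O2; 44.06 mol is available, so CH4 is limiting.
n(CO2) = (1/1) × 13.14 = 13.14 mol
V(CO2) = nRT/P = 13.14 × 8.314 × 1065.15 / 1430 = 81.37 L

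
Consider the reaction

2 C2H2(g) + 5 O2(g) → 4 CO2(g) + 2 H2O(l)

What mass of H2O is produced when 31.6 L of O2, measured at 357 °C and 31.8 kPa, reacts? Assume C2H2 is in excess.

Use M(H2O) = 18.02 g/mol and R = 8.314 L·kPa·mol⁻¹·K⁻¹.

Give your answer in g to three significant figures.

n(O2) = PV/RT = (31.8 × 31.6) / (8.314 × 630.15) = 0.1918 mol
n(H2O) = (2/5) × 0.1918 = 0.07672 mol
m(H2O) = 0.07672 × 18.02 = 1.382 g

1.38 g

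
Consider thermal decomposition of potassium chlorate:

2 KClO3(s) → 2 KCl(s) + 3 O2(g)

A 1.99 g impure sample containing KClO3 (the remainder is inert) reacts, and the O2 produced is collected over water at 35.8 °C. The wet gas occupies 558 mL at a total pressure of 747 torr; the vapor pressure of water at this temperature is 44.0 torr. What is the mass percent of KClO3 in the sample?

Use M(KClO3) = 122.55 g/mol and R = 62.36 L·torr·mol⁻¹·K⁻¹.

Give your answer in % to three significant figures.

83.6 %

P(O2) = 747 − 44.0 = 703.0 torr
n(O2) = PV/RT = (703.0 × 0.5580) / (62.36 × 308.95) = 0.02036 mol
n(KClO3) = (2/3) × 0.02036 = 0.01357 mol
m(KClO3) = 0.01357 × 122.55 = 1.663 g
%KClO3 = 1.663 / 1.99 × 100 = 83.57%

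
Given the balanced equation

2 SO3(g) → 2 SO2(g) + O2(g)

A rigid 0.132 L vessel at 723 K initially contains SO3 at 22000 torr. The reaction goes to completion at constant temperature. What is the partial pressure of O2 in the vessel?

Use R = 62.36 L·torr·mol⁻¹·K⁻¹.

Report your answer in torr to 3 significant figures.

n(SO3)₀ = PV/RT = (22000 × 0.132) / (62.36 × 723) = 0.06441 mol
n(O2) = (1/2) × 0.06441 = 0.03220 mol
P(O2) = nRT/V = 0.03220 × 62.36 × 723 / 0.132 = 11000 torr

11000 torr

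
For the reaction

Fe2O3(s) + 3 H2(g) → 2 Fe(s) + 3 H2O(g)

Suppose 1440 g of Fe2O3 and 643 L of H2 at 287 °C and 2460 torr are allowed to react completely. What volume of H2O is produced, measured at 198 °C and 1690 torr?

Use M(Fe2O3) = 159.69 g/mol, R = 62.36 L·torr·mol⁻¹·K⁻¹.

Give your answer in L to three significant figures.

n(Fe2O3) = 1440 / 159.69 = 9.017 mol
n(H2) = PV/RT = (2460 × 643) / (62.36 × 560.15) = 45.28 mol
For 9.017 mol Fe2O3, stoichiometry requires (3/1) × 9.017 = 27.05 mol H2; 45.28 mol is available, so Fe2O3 is limiting.
n(H2O) = (3/1) × 9.017 = 27.05 mol
V(H2O) = nRT/P = 27.05 × 62.36 × 471.15 / 1690 = 470.3 L

470 L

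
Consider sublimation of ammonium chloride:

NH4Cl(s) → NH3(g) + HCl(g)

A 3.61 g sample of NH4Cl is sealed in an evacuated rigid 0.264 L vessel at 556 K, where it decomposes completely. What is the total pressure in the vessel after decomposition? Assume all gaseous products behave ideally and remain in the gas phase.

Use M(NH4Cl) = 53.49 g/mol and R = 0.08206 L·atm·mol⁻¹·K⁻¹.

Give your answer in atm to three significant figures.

23.3 atm

n(NH4Cl) = 3.61 / 53.49 = 0.06749 mol
n(gas produced) = (2/1) × 0.06749 = 0.1350 mol
P = nRT/V = 0.1350 × 0.08206 × 556 / 0.264 = 23.33 atm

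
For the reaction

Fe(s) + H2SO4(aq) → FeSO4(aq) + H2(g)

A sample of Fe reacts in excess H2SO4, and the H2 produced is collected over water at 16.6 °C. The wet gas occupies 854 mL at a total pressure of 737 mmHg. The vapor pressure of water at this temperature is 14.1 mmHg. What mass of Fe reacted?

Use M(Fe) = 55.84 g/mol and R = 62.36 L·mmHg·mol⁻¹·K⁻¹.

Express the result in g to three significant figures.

1.91 g

P(H2) = 737 − 14.1 = 722.9 mmHg
n(H2) = PV/RT = (722.9 × 0.8540) / (62.36 × 289.75) = 0.03417 mol
n(Fe) = (1/1) × 0.03417 = 0.03417 mol
m(Fe) = 0.03417 × 55.84 = 1.908 g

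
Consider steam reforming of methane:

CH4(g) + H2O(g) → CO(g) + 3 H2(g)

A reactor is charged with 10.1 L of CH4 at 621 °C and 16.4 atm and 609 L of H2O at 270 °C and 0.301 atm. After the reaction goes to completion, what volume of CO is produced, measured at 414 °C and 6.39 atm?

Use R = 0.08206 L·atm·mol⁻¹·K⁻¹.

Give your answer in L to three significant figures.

19.9 L

n(CH4) = PV/RT = (16.4 × 10.1) / (0.08206 × 894.15) = 2.257 mol
n(H2O) = PV/RT = (0.301 × 609) / (0.08206 × 543.15) = 4.113 mol
For 2.257 mol CH4, stoichiometry requires (1/1) × 2.257 = 2.257 mol H2O; 4.113 mol is available, so CH4 is limiting.
n(CO) = (1/1) × 2.257 = 2.257 mol
V(CO) = nRT/P = 2.257 × 0.08206 × 687.15 / 6.39 = 19.92 L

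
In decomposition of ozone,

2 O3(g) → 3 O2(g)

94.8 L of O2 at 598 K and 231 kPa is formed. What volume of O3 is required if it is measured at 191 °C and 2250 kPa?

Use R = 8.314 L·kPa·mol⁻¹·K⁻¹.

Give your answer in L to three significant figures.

n(O2) = PV/RT = (231 × 94.8) / (8.314 × 598) = 4.405 mol
n(O3) = (2/3) × 4.405 = 2.937 mol
V = nRT/P = 2.937 × 8.314 × 464.15 / 2250 = 5.037 L

5.04 L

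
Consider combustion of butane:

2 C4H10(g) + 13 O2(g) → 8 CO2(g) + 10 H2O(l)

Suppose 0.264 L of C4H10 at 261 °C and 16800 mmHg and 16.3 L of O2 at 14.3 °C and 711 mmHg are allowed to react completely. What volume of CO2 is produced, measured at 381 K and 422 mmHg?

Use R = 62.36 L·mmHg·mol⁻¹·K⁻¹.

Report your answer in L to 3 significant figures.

22.4 L

n(C4H10) = PV/RT = (16800 × 0.264) / (62.36 × 534.15) = 0.1332 mol
n(O2) = PV/RT = (711 × 16.3) / (62.36 × 287.45) = 0.6465 mol
For 0.1332 mol C4H10, stoichiometry requires (13/2) × 0.1332 = 0.8658 mol O2; 0.6465 mol is available, so O2 is limiting.
n(CO2) = (8/13) × 0.6465 = 0.3978 mol
V(CO2) = nRT/P = 0.3978 × 62.36 × 381 / 422 = 22.40 L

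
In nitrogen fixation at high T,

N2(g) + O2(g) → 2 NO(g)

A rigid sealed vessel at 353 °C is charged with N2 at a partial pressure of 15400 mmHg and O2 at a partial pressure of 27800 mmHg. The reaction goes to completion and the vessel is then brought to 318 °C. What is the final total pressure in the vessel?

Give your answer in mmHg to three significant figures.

With V and T fixed, P_i ∝ n_i, so the mole ratios apply directly to partial pressures at 353 °C.
P(O2) required for 15400 mmHg of N2 = (1/1) × 15400 = 15400 mmHg; available 27800 mmHg, so N2 is limiting.
P(O2) remaining = 27800 − (1/1) × 15400 = 12400 mmHg
P(gaseous products) = (2)/1 × 15400 = 30800 mmHg
P_total at 353 °C = 12400 + 30800 = 43200 mmHg
Scaling to 318 °C: P = 43200 × 591.15/626.15 = 40790 mmHg

40800 mmHg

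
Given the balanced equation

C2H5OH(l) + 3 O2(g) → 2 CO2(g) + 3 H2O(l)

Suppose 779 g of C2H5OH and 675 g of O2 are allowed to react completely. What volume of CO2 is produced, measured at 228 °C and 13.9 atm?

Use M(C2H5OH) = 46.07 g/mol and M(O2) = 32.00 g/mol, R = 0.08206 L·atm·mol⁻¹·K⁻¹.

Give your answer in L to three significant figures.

n(C2H5OH) = 779 / 46.07 = 16.91 mol
n(O2) = 675 / 32.00 = 21.09 mol
For 16.91 mol C2H5OH, stoichiometry requires (3/1) × 16.91 = 50.73 mol O2; 21.09 mol is available, so O2 is limiting.
n(CO2) = (2/3) × 21.09 = 14.06 mol
V(CO2) = nRT/P = 14.06 × 0.08206 × 501.15 / 13.9 = 41.60 L

41.6 L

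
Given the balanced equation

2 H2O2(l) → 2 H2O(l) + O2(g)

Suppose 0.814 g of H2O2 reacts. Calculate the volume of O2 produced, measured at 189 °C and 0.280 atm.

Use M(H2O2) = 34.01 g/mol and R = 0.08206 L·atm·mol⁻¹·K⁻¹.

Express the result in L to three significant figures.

1.62 L

n(H2O2) = 0.8140 / 34.01 = 0.02393 mol
n(O2) = (1/2) × 0.02393 = 0.01196 mol
V = nRT/P = 0.01196 × 0.08206 × 462.15 / 0.280 = 1.620 L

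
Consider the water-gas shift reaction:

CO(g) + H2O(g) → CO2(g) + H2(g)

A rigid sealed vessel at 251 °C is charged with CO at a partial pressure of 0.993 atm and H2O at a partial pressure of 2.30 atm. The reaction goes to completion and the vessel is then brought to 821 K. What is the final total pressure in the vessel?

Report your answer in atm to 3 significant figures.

With V and T fixed, P_i ∝ n_i, so the mole ratios apply directly to partial pressures at 251 °C.
P(H2O) required for 0.993 atm of CO = (1/1) × 0.993 = 0.9930 atm; available 2.30 atm, so CO is limiting.
P(H2O) remaining = 2.30 − (1/1) × 0.993 = 1.307 atm
P(gaseous products) = (1+1)/1 × 0.993 = 1.986 atm
P_total at 251 °C = 1.307 + 1.986 = 3.293 atm
Scaling to 821 K: P = 3.293 × 821/524.15 = 5.158 atm

5.16 atm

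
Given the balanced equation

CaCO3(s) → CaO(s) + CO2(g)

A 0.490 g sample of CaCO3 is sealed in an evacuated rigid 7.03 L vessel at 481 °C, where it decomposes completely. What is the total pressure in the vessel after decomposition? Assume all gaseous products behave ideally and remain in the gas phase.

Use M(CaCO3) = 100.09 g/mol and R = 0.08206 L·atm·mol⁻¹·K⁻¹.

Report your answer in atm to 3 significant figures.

0.0431 atm

n(CaCO3) = 0.490 / 100.09 = 0.004896 mol
n(gas produced) = (1/1) × 0.004896 = 0.004896 mol
P = nRT/V = 0.004896 × 0.08206 × 754.15 / 7.03 = 0.04310 atm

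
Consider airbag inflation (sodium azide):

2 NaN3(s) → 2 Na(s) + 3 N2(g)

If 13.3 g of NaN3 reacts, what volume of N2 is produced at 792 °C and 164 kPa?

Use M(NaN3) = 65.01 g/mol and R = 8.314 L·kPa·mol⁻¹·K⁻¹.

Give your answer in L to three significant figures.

16.6 L

n(NaN3) = 13.30 / 65.01 = 0.2046 mol
n(N2) = (3/2) × 0.2046 = 0.3069 mol
V = nRT/P = 0.3069 × 8.314 × 1065.15 / 164 = 16.57 L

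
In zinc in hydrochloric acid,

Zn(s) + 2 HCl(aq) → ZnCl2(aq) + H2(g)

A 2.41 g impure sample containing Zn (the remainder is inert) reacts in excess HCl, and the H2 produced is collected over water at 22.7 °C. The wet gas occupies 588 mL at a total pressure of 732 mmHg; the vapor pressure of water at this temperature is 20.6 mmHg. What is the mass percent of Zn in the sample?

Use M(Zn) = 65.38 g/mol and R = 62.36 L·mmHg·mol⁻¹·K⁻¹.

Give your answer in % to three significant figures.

61.5 %

P(H2) = 732 − 20.6 = 711.4 mmHg
n(H2) = PV/RT = (711.4 × 0.5880) / (62.36 × 295.85) = 0.02267 mol
n(Zn) = (1/1) × 0.02267 = 0.02267 mol
m(Zn) = 0.02267 × 65.38 = 1.482 g
%Zn = 1.482 / 2.41 × 100 = 61.49%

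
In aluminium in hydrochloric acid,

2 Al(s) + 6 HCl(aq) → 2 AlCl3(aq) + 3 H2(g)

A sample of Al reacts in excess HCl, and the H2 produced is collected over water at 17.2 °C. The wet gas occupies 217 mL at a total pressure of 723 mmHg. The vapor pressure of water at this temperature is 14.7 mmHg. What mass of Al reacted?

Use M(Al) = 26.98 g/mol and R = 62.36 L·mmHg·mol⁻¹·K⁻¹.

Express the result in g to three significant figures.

P(H2) = 723 − 14.7 = 708.3 mmHg
n(H2) = PV/RT = (708.3 × 0.2170) / (62.36 × 290.35) = 0.008489 mol
n(Al) = (2/3) × 0.008489 = 0.005659 mol
m(Al) = 0.005659 × 26.98 = 0.1527 g

0.153 g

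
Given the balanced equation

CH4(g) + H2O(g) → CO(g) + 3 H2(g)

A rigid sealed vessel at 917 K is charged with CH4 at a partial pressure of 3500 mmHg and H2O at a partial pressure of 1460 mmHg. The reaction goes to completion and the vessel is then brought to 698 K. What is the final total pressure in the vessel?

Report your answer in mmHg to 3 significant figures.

6000 mmHg

At constant V, partial pressures at 917 K are proportional to moles, so apply stoichiometry directly to pressures.
P(H2O) required for 3500 mmHg of CH4 = (1/1) × 3500 = 3500 mmHg; available 1460 mmHg, so H2O is limiting.
P(CH4) remaining = 3500 − (1/1) × 1460 = 2040 mmHg
P(gaseous products) = (1+3)/1 × 1460 = 5840 mmHg
P_total at 917 K = 2040 + 5840 = 7880 mmHg
Scaling to 698 K: P = 7880 × 698/917 = 5998 mmHg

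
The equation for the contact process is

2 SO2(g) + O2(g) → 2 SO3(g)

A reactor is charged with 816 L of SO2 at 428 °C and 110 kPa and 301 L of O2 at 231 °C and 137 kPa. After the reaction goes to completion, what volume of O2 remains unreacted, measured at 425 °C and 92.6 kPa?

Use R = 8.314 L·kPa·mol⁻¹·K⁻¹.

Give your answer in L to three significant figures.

134 L

n(SO2) = PV/RT = (110 × 816) / (8.314 × 701.15) = 15.40 mol
n(O2) = PV/RT = (137 × 301) / (8.314 × 504.15) = 9.838 mol
For 15.40 mol SO2, stoichiometry requires (1/2) × 15.40 = 7.700 mol O2; 9.838 mol is available, so SO2 is limiting.
n(O2) consumed = (1/2) × 15.40 = 7.700 mol; remaining = 9.838 − 7.700 = 2.138 mol
V(O2) = nRT/P = 2.138 × 8.314 × 698.15 / 92.6 = 134.0 L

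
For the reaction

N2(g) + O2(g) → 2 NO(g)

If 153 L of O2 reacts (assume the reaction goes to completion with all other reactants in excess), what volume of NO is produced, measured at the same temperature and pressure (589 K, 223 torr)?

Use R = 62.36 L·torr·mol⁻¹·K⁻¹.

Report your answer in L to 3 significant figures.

At constant T and P, gas volumes are in the mole ratio: V(NO) = (2/1) × 153 = 306.0 L

306 L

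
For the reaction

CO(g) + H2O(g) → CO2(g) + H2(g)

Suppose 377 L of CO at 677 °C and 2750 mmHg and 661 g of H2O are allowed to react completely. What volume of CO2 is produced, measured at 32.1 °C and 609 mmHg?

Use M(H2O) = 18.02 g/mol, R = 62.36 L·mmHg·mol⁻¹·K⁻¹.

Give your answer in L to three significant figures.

n(CO) = PV/RT = (2750 × 377) / (62.36 × 950.15) = 17.50 mol
n(H2O) = 661 / 18.02 = 36.68 mol
For 17.50 mol CO, stoichiometry requires (1/1) × 17.50 = 17.50 mol H2O; 36.68 mol is available, so CO is limiting.
n(CO2) = (1/1) × 17.50 = 17.50 mol
V(CO2) = nRT/P = 17.50 × 62.36 × 305.25 / 609 = 547.0 L

547 L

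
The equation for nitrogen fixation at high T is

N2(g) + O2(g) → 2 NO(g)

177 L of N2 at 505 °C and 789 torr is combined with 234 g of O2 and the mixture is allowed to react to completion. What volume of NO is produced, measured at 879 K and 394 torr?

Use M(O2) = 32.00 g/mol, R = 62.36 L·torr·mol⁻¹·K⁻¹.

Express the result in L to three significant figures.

801 L

n(N2) = PV/RT = (789 × 177) / (62.36 × 778.15) = 2.878 mol
n(O2) = 234 / 32.00 = 7.312 mol
For 2.878 mol N2, stoichiometry requires (1/1) × 2.878 = 2.878 mol O2; 7.312 mol is available, so N2 is limiting.
n(NO) = (2/1) × 2.878 = 5.756 mol
V(NO) = nRT/P = 5.756 × 62.36 × 879 / 394 = 800.8 L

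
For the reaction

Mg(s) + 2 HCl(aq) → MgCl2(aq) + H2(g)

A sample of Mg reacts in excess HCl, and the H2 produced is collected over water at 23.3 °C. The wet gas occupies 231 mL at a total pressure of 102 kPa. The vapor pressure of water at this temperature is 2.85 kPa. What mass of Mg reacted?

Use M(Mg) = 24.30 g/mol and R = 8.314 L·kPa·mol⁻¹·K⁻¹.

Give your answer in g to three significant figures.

P(H2) = 102 − 2.85 = 99.15 kPa
n(H2) = PV/RT = (99.15 × 0.2310) / (8.314 × 296.45) = 0.009293 mol
n(Mg) = (1/1) × 0.009293 = 0.009293 mol
m(Mg) = 0.009293 × 24.30 = 0.2258 g

0.226 g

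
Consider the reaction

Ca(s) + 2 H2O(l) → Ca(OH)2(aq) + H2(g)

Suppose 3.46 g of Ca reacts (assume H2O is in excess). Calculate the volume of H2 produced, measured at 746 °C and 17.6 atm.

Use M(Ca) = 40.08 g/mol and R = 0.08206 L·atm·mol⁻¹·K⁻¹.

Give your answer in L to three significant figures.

0.410 L

n(Ca) = 3.460 / 40.08 = 0.08633 mol
n(H2) = (1/1) × 0.08633 = 0.08633 mol
V = nRT/P = 0.08633 × 0.08206 × 1019.15 / 17.6 = 0.4102 L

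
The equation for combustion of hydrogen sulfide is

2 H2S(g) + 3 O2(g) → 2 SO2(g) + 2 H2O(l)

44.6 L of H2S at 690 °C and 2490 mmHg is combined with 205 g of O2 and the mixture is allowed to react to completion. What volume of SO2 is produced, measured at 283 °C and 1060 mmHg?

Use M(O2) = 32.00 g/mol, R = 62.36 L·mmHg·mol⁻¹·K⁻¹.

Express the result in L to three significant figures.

60.5 L

n(H2S) = PV/RT = (2490 × 44.6) / (62.36 × 963.15) = 1.849 mol
n(O2) = 205 / 32.00 = 6.406 mol
For 1.849 mol H2S, stoichiometry requires (3/2) × 1.849 = 2.773 mol O2; 6.406 mol is available, so H2S is limiting.
n(SO2) = (2/2) × 1.849 = 1.849 mol
V(SO2) = nRT/P = 1.849 × 62.36 × 556.15 / 1060 = 60.50 L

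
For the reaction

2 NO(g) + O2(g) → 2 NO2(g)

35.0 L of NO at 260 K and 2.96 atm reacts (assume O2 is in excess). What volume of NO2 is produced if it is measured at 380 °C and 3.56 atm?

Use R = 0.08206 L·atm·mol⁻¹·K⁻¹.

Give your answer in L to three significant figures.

73.1 L

n(NO) = PV/RT = (2.96 × 35.0) / (0.08206 × 260) = 4.856 mol
n(NO2) = (2/2) × 4.856 = 4.856 mol
V = nRT/P = 4.856 × 0.08206 × 653.15 / 3.56 = 73.11 L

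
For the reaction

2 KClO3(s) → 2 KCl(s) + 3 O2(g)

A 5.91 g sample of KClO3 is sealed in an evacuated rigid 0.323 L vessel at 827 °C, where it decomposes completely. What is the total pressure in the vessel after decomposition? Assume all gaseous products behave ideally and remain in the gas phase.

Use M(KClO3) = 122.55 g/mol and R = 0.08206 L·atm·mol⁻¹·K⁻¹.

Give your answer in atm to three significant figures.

n(KClO3) = 5.91 / 122.55 = 0.04823 mol
n(gas produced) = (3/2) × 0.04823 = 0.07235 mol
P = nRT/V = 0.07235 × 0.08206 × 1100.15 / 0.323 = 20.22 atm

20.2 atm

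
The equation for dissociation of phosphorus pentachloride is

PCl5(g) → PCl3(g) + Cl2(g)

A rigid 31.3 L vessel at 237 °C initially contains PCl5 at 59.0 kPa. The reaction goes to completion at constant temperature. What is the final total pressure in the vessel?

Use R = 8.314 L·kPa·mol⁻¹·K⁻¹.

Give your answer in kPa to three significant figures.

118 kPa

Rigid vessel, constant T ⇒ P scales with total gas moles (1 → 2).
P_final = (2/1) × 59.0 = 118.0 kPa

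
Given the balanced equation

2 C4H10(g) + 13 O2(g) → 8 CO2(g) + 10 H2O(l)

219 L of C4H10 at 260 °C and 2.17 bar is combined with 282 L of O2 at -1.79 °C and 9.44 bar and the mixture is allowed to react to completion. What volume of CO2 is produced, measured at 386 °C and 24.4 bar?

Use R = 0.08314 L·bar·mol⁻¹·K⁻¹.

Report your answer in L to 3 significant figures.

96.3 L

n(C4H10) = PV/RT = (2.17 × 219) / (0.08314 × 533.15) = 10.72 mol
n(O2) = PV/RT = (9.44 × 282) / (0.08314 × 271.36) = 118.0 mol
For 10.72 mol C4H10, stoichiometry requires (13/2) × 10.72 = 69.68 mol O2; 118.0 mol is available, so C4H10 is limiting.
n(CO2) = (8/2) × 10.72 = 42.88 mol
V(CO2) = nRT/P = 42.88 × 0.08314 × 659.15 / 24.4 = 96.31 L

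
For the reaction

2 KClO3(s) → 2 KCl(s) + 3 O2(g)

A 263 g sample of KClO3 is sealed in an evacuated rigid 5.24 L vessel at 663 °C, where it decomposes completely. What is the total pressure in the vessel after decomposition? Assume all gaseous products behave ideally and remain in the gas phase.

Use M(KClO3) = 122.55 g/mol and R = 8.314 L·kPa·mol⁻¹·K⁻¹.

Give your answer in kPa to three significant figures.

n(KClO3) = 263 / 122.55 = 2.146 mol
n(gas produced) = (3/2) × 2.146 = 3.219 mol
P = nRT/V = 3.219 × 8.314 × 936.15 / 5.24 = 4781 kPa

4780 kPa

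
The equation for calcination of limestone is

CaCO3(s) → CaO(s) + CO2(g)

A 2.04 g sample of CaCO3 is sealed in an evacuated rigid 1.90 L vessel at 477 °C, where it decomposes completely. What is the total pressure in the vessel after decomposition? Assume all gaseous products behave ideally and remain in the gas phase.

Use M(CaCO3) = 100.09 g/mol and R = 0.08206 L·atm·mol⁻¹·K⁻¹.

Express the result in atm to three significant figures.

n(CaCO3) = 2.04 / 100.09 = 0.02038 mol
n(gas produced) = (1/1) × 0.02038 = 0.02038 mol
P = nRT/V = 0.02038 × 0.08206 × 750.15 / 1.90 = 0.6603 atm

0.660 atm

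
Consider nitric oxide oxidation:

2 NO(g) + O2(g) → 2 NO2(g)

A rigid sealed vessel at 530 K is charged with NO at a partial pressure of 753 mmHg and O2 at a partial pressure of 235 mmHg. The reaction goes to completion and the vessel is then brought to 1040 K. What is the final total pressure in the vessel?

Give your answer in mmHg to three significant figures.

With V and T fixed, P_i ∝ n_i, so the mole ratios apply directly to partial pressures at 530 K.
P(O2) required for 753 mmHg of NO = (1/2) × 753 = 376.5 mmHg; available 235 mmHg, so O2 is limiting.
P(NO) remaining = 753 − (2/1) × 235 = 283.0 mmHg
P(gaseous products) = (2)/1 × 235 = 470.0 mmHg
P_total at 530 K = 283.0 + 470.0 = 753.0 mmHg
Scaling to 1040 K: P = 753.0 × 1040/530 = 1478 mmHg

1480 mmHg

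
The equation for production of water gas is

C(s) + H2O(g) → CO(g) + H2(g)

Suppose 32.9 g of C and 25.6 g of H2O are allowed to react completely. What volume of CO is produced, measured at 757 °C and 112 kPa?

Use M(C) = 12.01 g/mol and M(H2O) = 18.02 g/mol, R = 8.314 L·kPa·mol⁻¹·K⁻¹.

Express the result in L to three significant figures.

109 L

n(C) = 32.9 / 12.01 = 2.739 mol
n(H2O) = 25.6 / 18.02 = 1.421 mol
For 2.739 mol C, stoichiometry requires (1/1) × 2.739 = 2.739 mol H2O; 1.421 mol is available, so H2O is limiting.
n(CO) = (1/1) × 1.421 = 1.421 mol
V(CO) = nRT/P = 1.421 × 8.314 × 1030.15 / 112 = 108.7 L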